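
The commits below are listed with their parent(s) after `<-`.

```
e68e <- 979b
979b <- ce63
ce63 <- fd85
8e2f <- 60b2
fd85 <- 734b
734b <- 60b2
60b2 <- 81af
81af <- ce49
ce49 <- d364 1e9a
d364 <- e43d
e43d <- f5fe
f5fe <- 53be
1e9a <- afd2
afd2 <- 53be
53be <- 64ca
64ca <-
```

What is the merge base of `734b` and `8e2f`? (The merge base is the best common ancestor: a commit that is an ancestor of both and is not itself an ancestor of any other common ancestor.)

Ancestors of 734b: {1e9a, 53be, 60b2, 64ca, 734b, 81af, afd2, ce49, d364, e43d, f5fe}.
Ancestors of 8e2f: {1e9a, 53be, 60b2, 64ca, 81af, 8e2f, afd2, ce49, d364, e43d, f5fe}.
Common ancestors: {1e9a, 53be, 60b2, 64ca, 81af, afd2, ce49, d364, e43d, f5fe}.
Among these, 60b2 is not an ancestor of any other common ancestor — it is the merge base.

60b2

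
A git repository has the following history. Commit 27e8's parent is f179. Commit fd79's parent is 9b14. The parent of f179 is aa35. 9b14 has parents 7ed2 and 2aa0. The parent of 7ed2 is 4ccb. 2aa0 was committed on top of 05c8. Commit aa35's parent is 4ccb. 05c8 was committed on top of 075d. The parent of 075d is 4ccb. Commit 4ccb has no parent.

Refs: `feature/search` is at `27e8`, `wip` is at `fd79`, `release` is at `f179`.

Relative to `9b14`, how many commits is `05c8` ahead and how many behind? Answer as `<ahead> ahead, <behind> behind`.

0 ahead, 3 behind

Reachable from 05c8: {05c8, 075d, 4ccb}.
Reachable from 9b14: {05c8, 075d, 2aa0, 4ccb, 7ed2, 9b14}.
Only in 05c8's history (ahead): {} — 0.
Only in 9b14's history (behind): {2aa0, 7ed2, 9b14} — 3.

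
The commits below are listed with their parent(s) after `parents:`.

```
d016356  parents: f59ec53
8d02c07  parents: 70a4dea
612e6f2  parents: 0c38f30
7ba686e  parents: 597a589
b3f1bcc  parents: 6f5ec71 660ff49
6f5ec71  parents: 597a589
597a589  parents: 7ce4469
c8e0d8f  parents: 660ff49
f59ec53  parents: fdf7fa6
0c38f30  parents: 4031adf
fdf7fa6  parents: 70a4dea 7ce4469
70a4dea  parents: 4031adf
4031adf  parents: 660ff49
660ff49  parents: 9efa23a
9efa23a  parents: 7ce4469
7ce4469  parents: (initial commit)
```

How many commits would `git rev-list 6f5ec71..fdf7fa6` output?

Reachable from fdf7fa6: {4031adf, 660ff49, 70a4dea, 7ce4469, 9efa23a, fdf7fa6}.
Reachable from 6f5ec71: {597a589, 6f5ec71, 7ce4469}.
In fdf7fa6's history but not 6f5ec71's: {4031adf, 660ff49, 70a4dea, 9efa23a, fdf7fa6} — 5 commits.

5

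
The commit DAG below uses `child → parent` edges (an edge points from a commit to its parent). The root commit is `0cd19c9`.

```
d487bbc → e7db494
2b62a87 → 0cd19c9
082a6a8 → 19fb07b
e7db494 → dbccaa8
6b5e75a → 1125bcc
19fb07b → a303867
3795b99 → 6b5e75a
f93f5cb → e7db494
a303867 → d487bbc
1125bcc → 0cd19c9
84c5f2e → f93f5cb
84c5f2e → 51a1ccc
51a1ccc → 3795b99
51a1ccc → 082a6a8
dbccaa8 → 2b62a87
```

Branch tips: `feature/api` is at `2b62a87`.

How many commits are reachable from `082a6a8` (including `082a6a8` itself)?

8

Walking parent pointers from 082a6a8: reachable set = {082a6a8, 0cd19c9, 19fb07b, 2b62a87, a303867, d487bbc, dbccaa8, e7db494}.
That is 8 commits.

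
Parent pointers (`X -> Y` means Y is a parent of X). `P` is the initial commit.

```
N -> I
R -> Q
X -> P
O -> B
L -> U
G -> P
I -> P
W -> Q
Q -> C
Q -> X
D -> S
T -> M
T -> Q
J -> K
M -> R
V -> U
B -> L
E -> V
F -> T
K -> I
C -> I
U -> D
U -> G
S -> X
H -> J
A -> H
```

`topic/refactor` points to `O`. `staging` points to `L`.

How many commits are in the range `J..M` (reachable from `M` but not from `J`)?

5

Reachable from M: {C, I, M, P, Q, R, X}.
Reachable from J: {I, J, K, P}.
In M's history but not J's: {C, M, Q, R, X} — 5 commits.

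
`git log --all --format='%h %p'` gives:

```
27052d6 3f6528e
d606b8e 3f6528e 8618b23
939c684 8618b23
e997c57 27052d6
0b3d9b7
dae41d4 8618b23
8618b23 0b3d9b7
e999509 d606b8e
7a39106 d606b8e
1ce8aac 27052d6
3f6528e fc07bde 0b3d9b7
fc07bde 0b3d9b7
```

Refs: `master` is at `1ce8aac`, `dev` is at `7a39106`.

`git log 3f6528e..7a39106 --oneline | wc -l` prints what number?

3

Reachable from 7a39106: {0b3d9b7, 3f6528e, 7a39106, 8618b23, d606b8e, fc07bde}.
Reachable from 3f6528e: {0b3d9b7, 3f6528e, fc07bde}.
In 7a39106's history but not 3f6528e's: {7a39106, 8618b23, d606b8e} — 3 commits.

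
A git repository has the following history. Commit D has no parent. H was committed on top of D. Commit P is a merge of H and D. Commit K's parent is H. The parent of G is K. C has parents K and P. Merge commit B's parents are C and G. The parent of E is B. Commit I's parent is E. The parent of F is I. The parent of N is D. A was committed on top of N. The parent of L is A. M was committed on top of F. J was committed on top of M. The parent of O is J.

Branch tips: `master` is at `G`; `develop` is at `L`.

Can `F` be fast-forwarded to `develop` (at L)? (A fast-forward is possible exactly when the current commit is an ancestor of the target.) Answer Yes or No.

No

A fast-forward from F to L is possible iff F is an ancestor of L.
Ancestors of L: {A, D, L, N}.
F is not among them, so fast-forward is not possible.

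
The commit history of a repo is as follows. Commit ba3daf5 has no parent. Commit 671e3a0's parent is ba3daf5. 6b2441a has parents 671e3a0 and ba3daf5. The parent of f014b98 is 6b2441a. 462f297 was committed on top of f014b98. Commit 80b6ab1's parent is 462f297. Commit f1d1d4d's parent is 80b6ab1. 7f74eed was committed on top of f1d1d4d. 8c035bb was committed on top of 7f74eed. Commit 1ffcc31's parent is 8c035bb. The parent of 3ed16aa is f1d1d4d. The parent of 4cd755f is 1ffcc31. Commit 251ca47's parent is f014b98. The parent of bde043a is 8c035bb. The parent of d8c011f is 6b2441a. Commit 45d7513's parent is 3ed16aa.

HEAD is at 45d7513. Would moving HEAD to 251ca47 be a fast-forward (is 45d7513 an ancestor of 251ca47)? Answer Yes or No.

A fast-forward from 45d7513 to 251ca47 is possible iff 45d7513 is an ancestor of 251ca47.
Ancestors of 251ca47: {251ca47, 671e3a0, 6b2441a, ba3daf5, f014b98}.
45d7513 is not among them, so fast-forward is not possible.

No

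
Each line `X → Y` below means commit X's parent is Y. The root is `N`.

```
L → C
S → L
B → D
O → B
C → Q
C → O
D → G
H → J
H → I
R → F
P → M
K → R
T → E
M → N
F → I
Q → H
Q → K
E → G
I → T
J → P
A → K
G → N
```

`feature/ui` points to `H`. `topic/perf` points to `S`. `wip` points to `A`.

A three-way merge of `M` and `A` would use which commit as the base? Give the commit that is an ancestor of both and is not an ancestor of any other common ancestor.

Ancestors of M: {M, N}.
Ancestors of A: {A, E, F, G, I, K, N, R, T}.
Common ancestors: {N}.
The only common ancestor is N, so it is the merge base.

N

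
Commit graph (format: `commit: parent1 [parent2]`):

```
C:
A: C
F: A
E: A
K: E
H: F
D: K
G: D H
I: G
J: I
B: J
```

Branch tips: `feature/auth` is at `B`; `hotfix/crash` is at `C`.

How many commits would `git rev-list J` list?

Walking parent pointers from J: reachable set = {A, C, D, E, F, G, H, I, J, K}.
That is 10 commits.

10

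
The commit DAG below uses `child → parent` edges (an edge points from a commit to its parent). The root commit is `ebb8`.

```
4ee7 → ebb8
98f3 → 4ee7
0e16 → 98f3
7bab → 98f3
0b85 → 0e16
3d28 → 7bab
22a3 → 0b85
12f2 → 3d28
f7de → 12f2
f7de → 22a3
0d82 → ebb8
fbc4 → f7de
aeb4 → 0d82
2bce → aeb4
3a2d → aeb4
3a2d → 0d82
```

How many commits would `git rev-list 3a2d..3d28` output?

Reachable from 3d28: {3d28, 4ee7, 7bab, 98f3, ebb8}.
Reachable from 3a2d: {0d82, 3a2d, aeb4, ebb8}.
In 3d28's history but not 3a2d's: {3d28, 4ee7, 7bab, 98f3} — 4 commits.

4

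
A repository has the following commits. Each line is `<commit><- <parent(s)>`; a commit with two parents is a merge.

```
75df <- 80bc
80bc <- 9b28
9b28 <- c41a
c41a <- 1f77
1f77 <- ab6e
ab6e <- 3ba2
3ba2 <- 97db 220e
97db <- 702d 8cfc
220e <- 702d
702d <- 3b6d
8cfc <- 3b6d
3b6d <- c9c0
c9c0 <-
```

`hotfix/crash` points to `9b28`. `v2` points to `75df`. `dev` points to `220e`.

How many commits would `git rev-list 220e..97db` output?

2

Reachable from 97db: {3b6d, 702d, 8cfc, 97db, c9c0}.
Reachable from 220e: {220e, 3b6d, 702d, c9c0}.
In 97db's history but not 220e's: {8cfc, 97db} — 2 commits.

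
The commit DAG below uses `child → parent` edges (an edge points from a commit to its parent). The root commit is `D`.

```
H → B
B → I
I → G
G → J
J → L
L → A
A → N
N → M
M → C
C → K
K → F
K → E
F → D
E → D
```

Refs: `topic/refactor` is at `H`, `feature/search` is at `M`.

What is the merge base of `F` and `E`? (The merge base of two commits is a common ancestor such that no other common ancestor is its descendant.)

D

Ancestors of F: {D, F}.
Ancestors of E: {D, E}.
Common ancestors: {D}.
The only common ancestor is D, so it is the merge base.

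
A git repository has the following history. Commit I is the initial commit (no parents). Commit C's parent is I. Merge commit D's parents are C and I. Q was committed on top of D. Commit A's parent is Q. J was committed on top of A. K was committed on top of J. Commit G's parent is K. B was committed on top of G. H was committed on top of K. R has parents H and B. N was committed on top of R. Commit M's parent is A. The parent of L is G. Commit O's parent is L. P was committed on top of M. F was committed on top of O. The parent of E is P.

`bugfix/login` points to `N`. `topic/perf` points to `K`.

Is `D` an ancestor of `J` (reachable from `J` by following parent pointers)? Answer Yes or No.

Ancestors of J (commits reachable by following parents): {A, C, D, I, J, Q}.
D is in that set, so it is an ancestor of J.

Yes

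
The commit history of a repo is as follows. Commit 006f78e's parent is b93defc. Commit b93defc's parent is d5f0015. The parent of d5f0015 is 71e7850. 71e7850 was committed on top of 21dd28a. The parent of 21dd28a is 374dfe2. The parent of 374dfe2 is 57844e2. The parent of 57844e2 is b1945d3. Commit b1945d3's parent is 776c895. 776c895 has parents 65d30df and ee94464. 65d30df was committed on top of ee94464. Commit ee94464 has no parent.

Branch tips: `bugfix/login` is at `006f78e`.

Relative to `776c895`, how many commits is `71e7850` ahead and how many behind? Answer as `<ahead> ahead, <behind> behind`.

5 ahead, 0 behind

Reachable from 71e7850: {21dd28a, 374dfe2, 57844e2, 65d30df, 71e7850, 776c895, b1945d3, ee94464}.
Reachable from 776c895: {65d30df, 776c895, ee94464}.
Only in 71e7850's history (ahead): {21dd28a, 374dfe2, 57844e2, 71e7850, b1945d3} — 5.
Only in 776c895's history (behind): {} — 0.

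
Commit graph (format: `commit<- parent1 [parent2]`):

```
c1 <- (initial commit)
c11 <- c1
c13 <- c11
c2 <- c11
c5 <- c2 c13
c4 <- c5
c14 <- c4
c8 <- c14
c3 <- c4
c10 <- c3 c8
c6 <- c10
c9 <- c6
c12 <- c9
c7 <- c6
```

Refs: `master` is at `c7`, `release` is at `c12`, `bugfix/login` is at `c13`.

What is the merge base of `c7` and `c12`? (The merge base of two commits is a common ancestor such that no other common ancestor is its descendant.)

Ancestors of c7: {c1, c10, c11, c13, c14, c2, c3, c4, c5, c6, c7, c8}.
Ancestors of c12: {c1, c10, c11, c12, c13, c14, c2, c3, c4, c5, c6, c8, c9}.
Common ancestors: {c1, c10, c11, c13, c14, c2, c3, c4, c5, c6, c8}.
Among these, c6 is not an ancestor of any other common ancestor — it is the merge base.

c6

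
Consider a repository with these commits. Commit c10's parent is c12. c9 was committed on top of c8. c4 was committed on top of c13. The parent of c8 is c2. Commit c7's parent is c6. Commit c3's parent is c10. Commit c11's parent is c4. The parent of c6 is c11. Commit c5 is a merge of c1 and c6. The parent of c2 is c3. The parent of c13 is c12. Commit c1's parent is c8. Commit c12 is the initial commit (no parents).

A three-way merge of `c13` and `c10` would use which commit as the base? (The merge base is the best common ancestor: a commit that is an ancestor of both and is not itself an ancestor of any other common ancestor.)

c12

Ancestors of c13: {c12, c13}.
Ancestors of c10: {c10, c12}.
Common ancestors: {c12}.
The only common ancestor is c12, so it is the merge base.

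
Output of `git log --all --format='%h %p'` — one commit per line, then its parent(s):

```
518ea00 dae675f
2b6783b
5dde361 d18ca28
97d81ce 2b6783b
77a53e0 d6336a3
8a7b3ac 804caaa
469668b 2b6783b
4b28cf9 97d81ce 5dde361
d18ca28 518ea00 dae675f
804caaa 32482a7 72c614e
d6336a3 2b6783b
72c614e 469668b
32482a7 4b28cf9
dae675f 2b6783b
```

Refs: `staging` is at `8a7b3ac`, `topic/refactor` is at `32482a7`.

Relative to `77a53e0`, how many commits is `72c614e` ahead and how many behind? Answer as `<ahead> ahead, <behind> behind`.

2 ahead, 2 behind

Reachable from 72c614e: {2b6783b, 469668b, 72c614e}.
Reachable from 77a53e0: {2b6783b, 77a53e0, d6336a3}.
Only in 72c614e's history (ahead): {469668b, 72c614e} — 2.
Only in 77a53e0's history (behind): {77a53e0, d6336a3} — 2.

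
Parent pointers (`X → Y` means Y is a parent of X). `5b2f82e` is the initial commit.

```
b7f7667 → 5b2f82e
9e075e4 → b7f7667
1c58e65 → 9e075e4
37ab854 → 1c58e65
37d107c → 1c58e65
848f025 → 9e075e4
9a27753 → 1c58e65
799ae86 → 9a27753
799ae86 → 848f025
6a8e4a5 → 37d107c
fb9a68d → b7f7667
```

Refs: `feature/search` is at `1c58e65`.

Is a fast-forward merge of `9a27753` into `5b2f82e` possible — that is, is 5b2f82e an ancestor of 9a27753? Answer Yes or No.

A fast-forward from 5b2f82e to 9a27753 is possible iff 5b2f82e is an ancestor of 9a27753.
Ancestors of 9a27753: {1c58e65, 5b2f82e, 9a27753, 9e075e4, b7f7667}.
5b2f82e is among them, so fast-forward is possible.

Yes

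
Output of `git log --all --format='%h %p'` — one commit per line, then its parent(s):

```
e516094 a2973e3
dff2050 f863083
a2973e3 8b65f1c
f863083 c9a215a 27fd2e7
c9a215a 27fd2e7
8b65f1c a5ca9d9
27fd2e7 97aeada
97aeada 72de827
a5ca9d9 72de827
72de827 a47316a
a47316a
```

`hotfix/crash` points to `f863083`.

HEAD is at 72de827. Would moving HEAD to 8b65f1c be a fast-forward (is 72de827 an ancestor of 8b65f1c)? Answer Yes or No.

A fast-forward from 72de827 to 8b65f1c is possible iff 72de827 is an ancestor of 8b65f1c.
Ancestors of 8b65f1c: {72de827, 8b65f1c, a47316a, a5ca9d9}.
72de827 is among them, so fast-forward is possible.

Yes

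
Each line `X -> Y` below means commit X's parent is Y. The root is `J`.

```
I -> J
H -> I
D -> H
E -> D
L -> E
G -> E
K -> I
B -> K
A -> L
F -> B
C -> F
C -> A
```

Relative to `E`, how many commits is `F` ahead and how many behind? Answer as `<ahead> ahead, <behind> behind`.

Reachable from F: {B, F, I, J, K}.
Reachable from E: {D, E, H, I, J}.
Only in F's history (ahead): {B, F, K} — 3.
Only in E's history (behind): {D, E, H} — 3.

3 ahead, 3 behind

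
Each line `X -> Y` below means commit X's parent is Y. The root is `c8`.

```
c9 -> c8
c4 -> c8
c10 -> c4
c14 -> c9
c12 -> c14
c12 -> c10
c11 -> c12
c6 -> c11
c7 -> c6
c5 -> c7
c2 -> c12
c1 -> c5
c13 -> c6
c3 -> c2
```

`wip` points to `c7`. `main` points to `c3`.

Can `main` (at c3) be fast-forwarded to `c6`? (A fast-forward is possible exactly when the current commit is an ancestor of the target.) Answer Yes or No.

A fast-forward from c3 to c6 is possible iff c3 is an ancestor of c6.
Ancestors of c6: {c10, c11, c12, c14, c4, c6, c8, c9}.
c3 is not among them, so fast-forward is not possible.

No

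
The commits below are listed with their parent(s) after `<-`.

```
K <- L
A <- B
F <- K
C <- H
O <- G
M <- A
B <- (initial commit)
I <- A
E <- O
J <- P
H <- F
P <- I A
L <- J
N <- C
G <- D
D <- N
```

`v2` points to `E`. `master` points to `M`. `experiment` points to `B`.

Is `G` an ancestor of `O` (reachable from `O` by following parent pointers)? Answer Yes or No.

Ancestors of O (commits reachable by following parents): {A, B, C, D, F, G, H, I, J, K, L, N, O, P}.
G is in that set, so it is an ancestor of O.

Yes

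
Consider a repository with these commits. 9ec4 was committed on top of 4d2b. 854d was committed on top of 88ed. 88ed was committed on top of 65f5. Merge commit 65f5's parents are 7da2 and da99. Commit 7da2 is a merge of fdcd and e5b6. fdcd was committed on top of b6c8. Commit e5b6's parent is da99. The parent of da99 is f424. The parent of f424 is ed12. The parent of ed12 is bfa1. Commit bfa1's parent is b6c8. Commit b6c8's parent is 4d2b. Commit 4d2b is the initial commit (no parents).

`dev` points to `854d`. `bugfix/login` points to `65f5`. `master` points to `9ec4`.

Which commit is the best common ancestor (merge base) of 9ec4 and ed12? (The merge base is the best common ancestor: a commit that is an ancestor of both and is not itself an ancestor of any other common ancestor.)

Ancestors of 9ec4: {4d2b, 9ec4}.
Ancestors of ed12: {4d2b, b6c8, bfa1, ed12}.
Common ancestors: {4d2b}.
The only common ancestor is 4d2b, so it is the merge base.

4d2b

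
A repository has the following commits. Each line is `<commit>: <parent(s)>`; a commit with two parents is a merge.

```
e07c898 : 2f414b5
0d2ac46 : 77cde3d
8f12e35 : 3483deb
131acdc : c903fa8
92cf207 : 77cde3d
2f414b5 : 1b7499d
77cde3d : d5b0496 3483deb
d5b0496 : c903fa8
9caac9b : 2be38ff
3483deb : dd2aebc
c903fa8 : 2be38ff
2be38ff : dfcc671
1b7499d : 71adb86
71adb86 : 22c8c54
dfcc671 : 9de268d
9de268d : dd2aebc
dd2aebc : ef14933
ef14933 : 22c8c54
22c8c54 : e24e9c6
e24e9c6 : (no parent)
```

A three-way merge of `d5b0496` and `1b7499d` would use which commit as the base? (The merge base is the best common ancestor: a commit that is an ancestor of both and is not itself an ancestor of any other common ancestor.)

Ancestors of d5b0496: {22c8c54, 2be38ff, 9de268d, c903fa8, d5b0496, dd2aebc, dfcc671, e24e9c6, ef14933}.
Ancestors of 1b7499d: {1b7499d, 22c8c54, 71adb86, e24e9c6}.
Common ancestors: {22c8c54, e24e9c6}.
Among these, 22c8c54 is not an ancestor of any other common ancestor — it is the merge base.

22c8c54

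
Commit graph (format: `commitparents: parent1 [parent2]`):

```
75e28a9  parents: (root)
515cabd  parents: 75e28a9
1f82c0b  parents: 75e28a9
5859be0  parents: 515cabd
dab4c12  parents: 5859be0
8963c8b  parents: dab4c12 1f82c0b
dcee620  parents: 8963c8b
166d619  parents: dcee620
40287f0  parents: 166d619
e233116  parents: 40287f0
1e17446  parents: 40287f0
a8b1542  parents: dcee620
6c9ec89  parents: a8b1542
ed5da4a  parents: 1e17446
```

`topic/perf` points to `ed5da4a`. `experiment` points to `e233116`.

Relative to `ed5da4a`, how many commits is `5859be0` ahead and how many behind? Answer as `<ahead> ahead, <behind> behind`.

Reachable from 5859be0: {515cabd, 5859be0, 75e28a9}.
Reachable from ed5da4a: {166d619, 1e17446, 1f82c0b, 40287f0, 515cabd, 5859be0, 75e28a9, 8963c8b, dab4c12, dcee620, ed5da4a}.
Only in 5859be0's history (ahead): {} — 0.
Only in ed5da4a's history (behind): {166d619, 1e17446, 1f82c0b, 40287f0, 8963c8b, dab4c12, dcee620, ed5da4a} — 8.

0 ahead, 8 behind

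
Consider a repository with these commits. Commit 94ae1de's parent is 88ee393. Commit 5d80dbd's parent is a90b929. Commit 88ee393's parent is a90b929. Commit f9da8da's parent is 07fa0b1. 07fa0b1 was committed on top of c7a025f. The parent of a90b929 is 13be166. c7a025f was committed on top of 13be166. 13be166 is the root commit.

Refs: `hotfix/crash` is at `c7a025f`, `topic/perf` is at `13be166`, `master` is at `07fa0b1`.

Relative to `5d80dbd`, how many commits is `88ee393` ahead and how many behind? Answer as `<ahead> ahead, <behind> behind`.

Reachable from 88ee393: {13be166, 88ee393, a90b929}.
Reachable from 5d80dbd: {13be166, 5d80dbd, a90b929}.
Only in 88ee393's history (ahead): {88ee393} — 1.
Only in 5d80dbd's history (behind): {5d80dbd} — 1.

1 ahead, 1 behind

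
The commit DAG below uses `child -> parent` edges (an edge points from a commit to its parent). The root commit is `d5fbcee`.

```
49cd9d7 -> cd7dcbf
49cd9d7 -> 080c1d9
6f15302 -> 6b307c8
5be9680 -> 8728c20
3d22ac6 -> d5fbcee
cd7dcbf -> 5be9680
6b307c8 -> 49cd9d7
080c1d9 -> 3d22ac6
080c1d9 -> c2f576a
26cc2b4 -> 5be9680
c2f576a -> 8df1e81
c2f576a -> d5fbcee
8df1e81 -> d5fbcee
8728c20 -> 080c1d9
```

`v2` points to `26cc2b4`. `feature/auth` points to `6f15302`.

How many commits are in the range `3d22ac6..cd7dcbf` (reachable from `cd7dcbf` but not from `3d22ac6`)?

6

Reachable from cd7dcbf: {080c1d9, 3d22ac6, 5be9680, 8728c20, 8df1e81, c2f576a, cd7dcbf, d5fbcee}.
Reachable from 3d22ac6: {3d22ac6, d5fbcee}.
In cd7dcbf's history but not 3d22ac6's: {080c1d9, 5be9680, 8728c20, 8df1e81, c2f576a, cd7dcbf} — 6 commits.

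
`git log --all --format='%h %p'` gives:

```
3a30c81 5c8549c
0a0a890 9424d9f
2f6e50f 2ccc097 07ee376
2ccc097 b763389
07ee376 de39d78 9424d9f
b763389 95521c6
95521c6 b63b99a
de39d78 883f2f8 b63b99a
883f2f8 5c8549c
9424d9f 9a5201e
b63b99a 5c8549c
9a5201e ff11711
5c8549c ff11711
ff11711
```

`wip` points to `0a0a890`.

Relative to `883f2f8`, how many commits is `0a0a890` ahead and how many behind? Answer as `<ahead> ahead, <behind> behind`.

3 ahead, 2 behind

Reachable from 0a0a890: {0a0a890, 9424d9f, 9a5201e, ff11711}.
Reachable from 883f2f8: {5c8549c, 883f2f8, ff11711}.
Only in 0a0a890's history (ahead): {0a0a890, 9424d9f, 9a5201e} — 3.
Only in 883f2f8's history (behind): {5c8549c, 883f2f8} — 2.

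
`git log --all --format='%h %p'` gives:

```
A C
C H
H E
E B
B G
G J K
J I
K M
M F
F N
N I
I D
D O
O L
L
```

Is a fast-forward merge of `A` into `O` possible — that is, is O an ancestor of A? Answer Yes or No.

Yes

A fast-forward from O to A is possible iff O is an ancestor of A.
Ancestors of A: {A, B, C, D, E, F, G, H, I, J, K, L, M, N, O}.
O is among them, so fast-forward is possible.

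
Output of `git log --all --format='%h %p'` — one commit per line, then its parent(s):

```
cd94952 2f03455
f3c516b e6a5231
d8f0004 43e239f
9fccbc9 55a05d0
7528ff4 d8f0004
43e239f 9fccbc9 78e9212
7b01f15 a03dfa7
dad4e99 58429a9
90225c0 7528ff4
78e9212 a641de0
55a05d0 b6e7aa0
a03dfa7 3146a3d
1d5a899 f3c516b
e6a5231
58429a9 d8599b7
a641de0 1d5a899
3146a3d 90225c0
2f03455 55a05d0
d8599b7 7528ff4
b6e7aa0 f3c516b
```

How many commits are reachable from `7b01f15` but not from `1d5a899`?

Reachable from 7b01f15: {1d5a899, 3146a3d, 43e239f, 55a05d0, 7528ff4, 78e9212, 7b01f15, 90225c0, 9fccbc9, a03dfa7, a641de0, b6e7aa0, d8f0004, e6a5231, f3c516b}.
Reachable from 1d5a899: {1d5a899, e6a5231, f3c516b}.
In 7b01f15's history but not 1d5a899's: {3146a3d, 43e239f, 55a05d0, 7528ff4, 78e9212, 7b01f15, 90225c0, 9fccbc9, a03dfa7, a641de0, b6e7aa0, d8f0004} — 12 commits.

12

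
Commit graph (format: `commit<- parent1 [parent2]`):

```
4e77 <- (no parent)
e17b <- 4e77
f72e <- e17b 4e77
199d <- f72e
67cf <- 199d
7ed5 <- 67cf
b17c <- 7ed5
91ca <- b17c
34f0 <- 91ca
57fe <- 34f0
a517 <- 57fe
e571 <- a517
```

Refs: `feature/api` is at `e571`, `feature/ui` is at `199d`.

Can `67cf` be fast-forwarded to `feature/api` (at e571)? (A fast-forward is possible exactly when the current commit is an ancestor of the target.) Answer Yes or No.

A fast-forward from 67cf to e571 is possible iff 67cf is an ancestor of e571.
Ancestors of e571: {199d, 34f0, 4e77, 57fe, 67cf, 7ed5, 91ca, a517, b17c, e17b, e571, f72e}.
67cf is among them, so fast-forward is possible.

Yes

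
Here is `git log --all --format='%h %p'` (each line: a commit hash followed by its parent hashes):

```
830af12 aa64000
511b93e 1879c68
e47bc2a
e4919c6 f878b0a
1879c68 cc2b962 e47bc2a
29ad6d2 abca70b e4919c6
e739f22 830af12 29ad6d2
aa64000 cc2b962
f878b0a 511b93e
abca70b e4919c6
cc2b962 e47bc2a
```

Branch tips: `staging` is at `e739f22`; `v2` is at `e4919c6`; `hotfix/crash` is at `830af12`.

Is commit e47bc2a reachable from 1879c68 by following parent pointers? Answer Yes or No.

Ancestors of 1879c68 (commits reachable by following parents): {1879c68, cc2b962, e47bc2a}.
e47bc2a is in that set, so it is an ancestor of 1879c68.

Yes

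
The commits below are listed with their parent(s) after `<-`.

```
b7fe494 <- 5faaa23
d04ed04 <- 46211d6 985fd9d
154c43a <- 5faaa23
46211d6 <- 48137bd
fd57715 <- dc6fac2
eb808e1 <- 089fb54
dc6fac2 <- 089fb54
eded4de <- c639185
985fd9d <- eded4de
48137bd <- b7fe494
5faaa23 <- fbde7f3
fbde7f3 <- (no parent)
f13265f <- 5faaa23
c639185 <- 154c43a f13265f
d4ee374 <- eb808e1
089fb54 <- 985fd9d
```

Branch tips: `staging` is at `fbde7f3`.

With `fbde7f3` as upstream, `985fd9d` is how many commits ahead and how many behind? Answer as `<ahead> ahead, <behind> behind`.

6 ahead, 0 behind

Reachable from 985fd9d: {154c43a, 5faaa23, 985fd9d, c639185, eded4de, f13265f, fbde7f3}.
Reachable from fbde7f3: {fbde7f3}.
Only in 985fd9d's history (ahead): {154c43a, 5faaa23, 985fd9d, c639185, eded4de, f13265f} — 6.
Only in fbde7f3's history (behind): {} — 0.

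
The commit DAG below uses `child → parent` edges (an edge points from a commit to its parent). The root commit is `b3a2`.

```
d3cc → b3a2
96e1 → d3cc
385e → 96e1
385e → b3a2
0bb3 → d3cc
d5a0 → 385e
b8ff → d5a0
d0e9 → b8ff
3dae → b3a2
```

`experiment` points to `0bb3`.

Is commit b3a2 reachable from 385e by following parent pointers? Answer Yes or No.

Ancestors of 385e (commits reachable by following parents): {385e, 96e1, b3a2, d3cc}.
b3a2 is in that set, so it is an ancestor of 385e.

Yes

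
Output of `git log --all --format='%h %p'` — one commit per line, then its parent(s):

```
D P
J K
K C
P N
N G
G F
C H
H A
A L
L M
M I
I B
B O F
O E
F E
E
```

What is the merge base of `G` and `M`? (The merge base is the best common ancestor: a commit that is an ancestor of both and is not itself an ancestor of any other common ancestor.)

Ancestors of G: {E, F, G}.
Ancestors of M: {B, E, F, I, M, O}.
Common ancestors: {E, F}.
Among these, F is not an ancestor of any other common ancestor — it is the merge base.

F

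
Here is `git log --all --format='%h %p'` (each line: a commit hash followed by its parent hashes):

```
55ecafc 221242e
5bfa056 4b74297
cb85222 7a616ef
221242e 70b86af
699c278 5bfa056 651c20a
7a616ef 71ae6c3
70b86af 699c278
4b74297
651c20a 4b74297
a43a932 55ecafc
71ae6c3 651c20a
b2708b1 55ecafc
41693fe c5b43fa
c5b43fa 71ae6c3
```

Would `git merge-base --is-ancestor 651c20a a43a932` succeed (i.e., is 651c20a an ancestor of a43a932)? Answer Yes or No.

Yes

Ancestors of a43a932 (commits reachable by following parents): {221242e, 4b74297, 55ecafc, 5bfa056, 651c20a, 699c278, 70b86af, a43a932}.
651c20a is in that set, so it is an ancestor of a43a932.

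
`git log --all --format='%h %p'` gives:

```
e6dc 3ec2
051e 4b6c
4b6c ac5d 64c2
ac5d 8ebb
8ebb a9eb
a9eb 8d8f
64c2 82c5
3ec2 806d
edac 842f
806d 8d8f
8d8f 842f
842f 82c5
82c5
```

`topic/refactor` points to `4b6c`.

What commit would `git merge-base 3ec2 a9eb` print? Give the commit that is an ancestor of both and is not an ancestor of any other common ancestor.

Ancestors of 3ec2: {3ec2, 806d, 82c5, 842f, 8d8f}.
Ancestors of a9eb: {82c5, 842f, 8d8f, a9eb}.
Common ancestors: {82c5, 842f, 8d8f}.
Among these, 8d8f is not an ancestor of any other common ancestor — it is the merge base.

8d8f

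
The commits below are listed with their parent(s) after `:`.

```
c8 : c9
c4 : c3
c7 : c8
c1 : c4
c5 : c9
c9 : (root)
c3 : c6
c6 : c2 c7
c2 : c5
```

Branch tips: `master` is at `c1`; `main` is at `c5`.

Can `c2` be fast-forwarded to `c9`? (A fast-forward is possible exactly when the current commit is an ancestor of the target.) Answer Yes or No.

A fast-forward from c2 to c9 is possible iff c2 is an ancestor of c9.
Ancestors of c9: {c9}.
c2 is not among them, so fast-forward is not possible.

No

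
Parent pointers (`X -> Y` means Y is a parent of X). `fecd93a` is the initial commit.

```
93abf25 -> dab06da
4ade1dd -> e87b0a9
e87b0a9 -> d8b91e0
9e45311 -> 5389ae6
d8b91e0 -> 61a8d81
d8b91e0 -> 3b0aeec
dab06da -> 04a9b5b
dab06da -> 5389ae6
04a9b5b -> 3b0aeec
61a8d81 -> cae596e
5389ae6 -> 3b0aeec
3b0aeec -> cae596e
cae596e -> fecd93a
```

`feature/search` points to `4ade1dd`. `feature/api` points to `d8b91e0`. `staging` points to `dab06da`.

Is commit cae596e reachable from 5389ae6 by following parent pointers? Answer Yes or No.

Ancestors of 5389ae6 (commits reachable by following parents): {3b0aeec, 5389ae6, cae596e, fecd93a}.
cae596e is in that set, so it is an ancestor of 5389ae6.

Yes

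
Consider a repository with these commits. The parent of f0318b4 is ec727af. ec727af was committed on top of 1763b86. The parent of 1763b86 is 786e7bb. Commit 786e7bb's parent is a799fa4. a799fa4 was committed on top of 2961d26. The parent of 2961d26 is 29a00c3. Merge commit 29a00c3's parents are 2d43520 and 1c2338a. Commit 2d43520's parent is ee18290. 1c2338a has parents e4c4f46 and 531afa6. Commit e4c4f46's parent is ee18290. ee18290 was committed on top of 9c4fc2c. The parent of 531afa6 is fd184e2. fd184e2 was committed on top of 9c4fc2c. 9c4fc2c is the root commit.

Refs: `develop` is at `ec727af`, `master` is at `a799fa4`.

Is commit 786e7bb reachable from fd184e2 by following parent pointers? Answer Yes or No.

No

Ancestors of fd184e2: {9c4fc2c, fd184e2}.
786e7bb is not in that set, so it is not an ancestor of fd184e2.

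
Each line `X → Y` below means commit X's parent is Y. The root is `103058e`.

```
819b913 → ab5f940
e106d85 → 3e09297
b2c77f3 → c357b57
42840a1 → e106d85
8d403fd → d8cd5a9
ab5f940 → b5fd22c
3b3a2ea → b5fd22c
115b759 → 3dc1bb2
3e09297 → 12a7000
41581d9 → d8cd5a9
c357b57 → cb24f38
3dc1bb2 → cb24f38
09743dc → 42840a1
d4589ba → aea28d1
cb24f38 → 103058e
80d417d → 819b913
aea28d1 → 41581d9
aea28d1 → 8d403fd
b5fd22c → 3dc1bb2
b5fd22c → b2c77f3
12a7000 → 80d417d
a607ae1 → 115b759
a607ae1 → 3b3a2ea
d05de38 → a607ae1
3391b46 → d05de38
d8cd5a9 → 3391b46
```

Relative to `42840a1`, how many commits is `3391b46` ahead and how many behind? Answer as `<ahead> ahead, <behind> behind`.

Reachable from 3391b46: {103058e, 115b759, 3391b46, 3b3a2ea, 3dc1bb2, a607ae1, b2c77f3, b5fd22c, c357b57, cb24f38, d05de38}.
Reachable from 42840a1: {103058e, 12a7000, 3dc1bb2, 3e09297, 42840a1, 80d417d, 819b913, ab5f940, b2c77f3, b5fd22c, c357b57, cb24f38, e106d85}.
Only in 3391b46's history (ahead): {115b759, 3391b46, 3b3a2ea, a607ae1, d05de38} — 5.
Only in 42840a1's history (behind): {12a7000, 3e09297, 42840a1, 80d417d, 819b913, ab5f940, e106d85} — 7.

5 ahead, 7 behind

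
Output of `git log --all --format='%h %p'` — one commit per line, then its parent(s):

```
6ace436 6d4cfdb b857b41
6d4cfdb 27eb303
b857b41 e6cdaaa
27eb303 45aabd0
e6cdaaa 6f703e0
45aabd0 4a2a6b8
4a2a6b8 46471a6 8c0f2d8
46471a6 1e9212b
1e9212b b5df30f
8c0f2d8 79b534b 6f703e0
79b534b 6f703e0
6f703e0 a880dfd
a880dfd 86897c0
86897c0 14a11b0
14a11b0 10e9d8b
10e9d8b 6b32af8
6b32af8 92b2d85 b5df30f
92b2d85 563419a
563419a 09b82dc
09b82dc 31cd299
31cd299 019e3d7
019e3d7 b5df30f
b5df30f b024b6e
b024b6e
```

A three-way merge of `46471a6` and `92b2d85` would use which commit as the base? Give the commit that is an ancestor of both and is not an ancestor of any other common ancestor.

Ancestors of 46471a6: {1e9212b, 46471a6, b024b6e, b5df30f}.
Ancestors of 92b2d85: {019e3d7, 09b82dc, 31cd299, 563419a, 92b2d85, b024b6e, b5df30f}.
Common ancestors: {b024b6e, b5df30f}.
Among these, b5df30f is not an ancestor of any other common ancestor — it is the merge base.

b5df30f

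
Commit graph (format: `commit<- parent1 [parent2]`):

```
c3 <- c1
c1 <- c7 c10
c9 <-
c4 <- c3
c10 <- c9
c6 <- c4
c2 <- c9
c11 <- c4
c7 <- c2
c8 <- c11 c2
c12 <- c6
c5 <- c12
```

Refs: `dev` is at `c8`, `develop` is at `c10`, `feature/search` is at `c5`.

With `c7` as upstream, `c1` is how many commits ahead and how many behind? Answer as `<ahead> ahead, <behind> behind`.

2 ahead, 0 behind

Reachable from c1: {c1, c10, c2, c7, c9}.
Reachable from c7: {c2, c7, c9}.
Only in c1's history (ahead): {c1, c10} — 2.
Only in c7's history (behind): {} — 0.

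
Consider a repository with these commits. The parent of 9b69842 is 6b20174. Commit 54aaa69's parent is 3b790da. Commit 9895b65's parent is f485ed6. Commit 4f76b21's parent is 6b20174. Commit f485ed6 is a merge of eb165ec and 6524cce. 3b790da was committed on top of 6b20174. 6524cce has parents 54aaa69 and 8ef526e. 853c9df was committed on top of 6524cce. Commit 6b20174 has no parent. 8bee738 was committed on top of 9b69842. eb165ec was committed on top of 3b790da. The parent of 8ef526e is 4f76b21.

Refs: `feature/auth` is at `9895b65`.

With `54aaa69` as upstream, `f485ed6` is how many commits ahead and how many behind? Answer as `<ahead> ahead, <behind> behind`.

5 ahead, 0 behind

Reachable from f485ed6: {3b790da, 4f76b21, 54aaa69, 6524cce, 6b20174, 8ef526e, eb165ec, f485ed6}.
Reachable from 54aaa69: {3b790da, 54aaa69, 6b20174}.
Only in f485ed6's history (ahead): {4f76b21, 6524cce, 8ef526e, eb165ec, f485ed6} — 5.
Only in 54aaa69's history (behind): {} — 0.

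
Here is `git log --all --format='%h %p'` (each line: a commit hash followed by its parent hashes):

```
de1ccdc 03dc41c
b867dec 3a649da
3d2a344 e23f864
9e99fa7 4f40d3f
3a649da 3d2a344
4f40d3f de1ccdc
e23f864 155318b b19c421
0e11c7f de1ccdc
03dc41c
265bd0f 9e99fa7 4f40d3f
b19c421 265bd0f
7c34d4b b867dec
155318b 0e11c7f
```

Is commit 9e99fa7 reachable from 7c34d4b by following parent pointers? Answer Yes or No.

Ancestors of 7c34d4b (commits reachable by following parents): {03dc41c, 0e11c7f, 155318b, 265bd0f, 3a649da, 3d2a344, 4f40d3f, 7c34d4b, 9e99fa7, b19c421, b867dec, de1ccdc, e23f864}.
9e99fa7 is in that set, so it is an ancestor of 7c34d4b.

Yes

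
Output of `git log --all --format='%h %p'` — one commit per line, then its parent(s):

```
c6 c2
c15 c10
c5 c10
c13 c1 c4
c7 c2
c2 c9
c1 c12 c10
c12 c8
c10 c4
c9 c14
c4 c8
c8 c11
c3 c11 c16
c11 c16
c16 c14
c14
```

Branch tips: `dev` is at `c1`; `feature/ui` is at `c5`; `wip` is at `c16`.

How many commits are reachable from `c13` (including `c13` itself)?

9

Walking parent pointers from c13: reachable set = {c1, c10, c11, c12, c13, c14, c16, c4, c8}.
That is 9 commits.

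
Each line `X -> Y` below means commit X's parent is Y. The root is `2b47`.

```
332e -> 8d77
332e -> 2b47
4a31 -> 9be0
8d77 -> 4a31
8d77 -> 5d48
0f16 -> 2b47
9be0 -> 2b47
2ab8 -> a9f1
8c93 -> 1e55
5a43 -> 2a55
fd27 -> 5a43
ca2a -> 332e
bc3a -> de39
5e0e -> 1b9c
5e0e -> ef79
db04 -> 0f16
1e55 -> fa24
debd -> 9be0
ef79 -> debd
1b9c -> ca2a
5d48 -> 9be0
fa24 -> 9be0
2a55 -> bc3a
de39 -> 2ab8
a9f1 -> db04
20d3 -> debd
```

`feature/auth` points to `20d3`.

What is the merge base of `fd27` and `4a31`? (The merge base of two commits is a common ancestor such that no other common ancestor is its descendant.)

2b47

Ancestors of fd27: {0f16, 2a55, 2ab8, 2b47, 5a43, a9f1, bc3a, db04, de39, fd27}.
Ancestors of 4a31: {2b47, 4a31, 9be0}.
Common ancestors: {2b47}.
The only common ancestor is 2b47, so it is the merge base.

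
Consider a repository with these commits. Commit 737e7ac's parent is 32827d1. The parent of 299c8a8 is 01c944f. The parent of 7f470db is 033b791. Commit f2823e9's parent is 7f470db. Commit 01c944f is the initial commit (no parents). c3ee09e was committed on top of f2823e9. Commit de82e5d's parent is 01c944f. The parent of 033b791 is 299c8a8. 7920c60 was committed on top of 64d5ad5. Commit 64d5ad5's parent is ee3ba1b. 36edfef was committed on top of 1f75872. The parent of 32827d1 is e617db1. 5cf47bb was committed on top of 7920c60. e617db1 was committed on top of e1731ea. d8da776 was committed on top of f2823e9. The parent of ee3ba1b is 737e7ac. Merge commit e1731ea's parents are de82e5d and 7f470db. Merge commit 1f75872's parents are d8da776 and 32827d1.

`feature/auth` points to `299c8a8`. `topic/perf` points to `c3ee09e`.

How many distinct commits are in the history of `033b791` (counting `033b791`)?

Walking parent pointers from 033b791: reachable set = {01c944f, 033b791, 299c8a8}.
That is 3 commits.

3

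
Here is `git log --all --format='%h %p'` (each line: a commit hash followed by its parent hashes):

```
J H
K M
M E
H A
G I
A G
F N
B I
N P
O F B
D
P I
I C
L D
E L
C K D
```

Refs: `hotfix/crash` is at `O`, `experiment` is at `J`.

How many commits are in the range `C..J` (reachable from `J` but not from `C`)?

Reachable from J: {A, C, D, E, G, H, I, J, K, L, M}.
Reachable from C: {C, D, E, K, L, M}.
In J's history but not C's: {A, G, H, I, J} — 5 commits.

5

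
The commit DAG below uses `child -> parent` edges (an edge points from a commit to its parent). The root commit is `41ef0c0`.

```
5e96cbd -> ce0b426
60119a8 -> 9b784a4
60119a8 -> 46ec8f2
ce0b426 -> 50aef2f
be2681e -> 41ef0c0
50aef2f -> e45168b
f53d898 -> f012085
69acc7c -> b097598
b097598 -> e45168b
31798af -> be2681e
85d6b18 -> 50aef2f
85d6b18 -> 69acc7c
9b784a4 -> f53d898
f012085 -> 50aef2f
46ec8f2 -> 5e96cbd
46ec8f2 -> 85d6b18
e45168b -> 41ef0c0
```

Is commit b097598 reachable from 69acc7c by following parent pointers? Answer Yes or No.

Ancestors of 69acc7c (commits reachable by following parents): {41ef0c0, 69acc7c, b097598, e45168b}.
b097598 is in that set, so it is an ancestor of 69acc7c.

Yes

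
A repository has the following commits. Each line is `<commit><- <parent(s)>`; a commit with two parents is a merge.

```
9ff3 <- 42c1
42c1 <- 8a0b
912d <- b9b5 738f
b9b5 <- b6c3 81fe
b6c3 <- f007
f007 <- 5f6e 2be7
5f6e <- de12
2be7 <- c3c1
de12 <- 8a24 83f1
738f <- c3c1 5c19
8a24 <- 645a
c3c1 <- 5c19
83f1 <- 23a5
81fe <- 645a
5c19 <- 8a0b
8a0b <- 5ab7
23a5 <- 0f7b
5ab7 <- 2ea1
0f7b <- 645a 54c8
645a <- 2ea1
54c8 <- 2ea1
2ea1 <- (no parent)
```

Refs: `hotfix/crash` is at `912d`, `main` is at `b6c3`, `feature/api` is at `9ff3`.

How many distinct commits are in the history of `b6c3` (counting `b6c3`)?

Walking parent pointers from b6c3: reachable set = {0f7b, 23a5, 2be7, 2ea1, 54c8, 5ab7, 5c19, 5f6e, 645a, 83f1, 8a0b, 8a24, b6c3, c3c1, de12, f007}.
That is 16 commits.

16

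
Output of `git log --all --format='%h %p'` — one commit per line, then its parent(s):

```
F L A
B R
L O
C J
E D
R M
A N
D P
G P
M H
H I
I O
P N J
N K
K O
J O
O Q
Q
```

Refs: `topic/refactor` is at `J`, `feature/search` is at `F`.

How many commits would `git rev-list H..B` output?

3

Reachable from B: {B, H, I, M, O, Q, R}.
Reachable from H: {H, I, O, Q}.
In B's history but not H's: {B, M, R} — 3 commits.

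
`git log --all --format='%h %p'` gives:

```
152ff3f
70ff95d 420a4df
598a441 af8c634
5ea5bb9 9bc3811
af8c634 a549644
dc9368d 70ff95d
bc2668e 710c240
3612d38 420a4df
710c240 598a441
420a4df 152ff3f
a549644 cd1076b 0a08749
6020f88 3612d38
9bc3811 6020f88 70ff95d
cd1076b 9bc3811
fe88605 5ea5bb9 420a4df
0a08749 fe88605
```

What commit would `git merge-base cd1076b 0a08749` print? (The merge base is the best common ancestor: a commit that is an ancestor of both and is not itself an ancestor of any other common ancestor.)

9bc3811

Ancestors of cd1076b: {152ff3f, 3612d38, 420a4df, 6020f88, 70ff95d, 9bc3811, cd1076b}.
Ancestors of 0a08749: {0a08749, 152ff3f, 3612d38, 420a4df, 5ea5bb9, 6020f88, 70ff95d, 9bc3811, fe88605}.
Common ancestors: {152ff3f, 3612d38, 420a4df, 6020f88, 70ff95d, 9bc3811}.
Among these, 9bc3811 is not an ancestor of any other common ancestor — it is the merge base.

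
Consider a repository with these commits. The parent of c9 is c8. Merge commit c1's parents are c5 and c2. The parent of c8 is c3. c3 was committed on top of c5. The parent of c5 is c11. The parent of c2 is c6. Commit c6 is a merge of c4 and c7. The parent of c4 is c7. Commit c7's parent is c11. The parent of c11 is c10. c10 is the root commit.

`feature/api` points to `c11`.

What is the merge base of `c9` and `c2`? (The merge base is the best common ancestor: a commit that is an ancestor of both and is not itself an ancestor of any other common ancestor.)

Ancestors of c9: {c10, c11, c3, c5, c8, c9}.
Ancestors of c2: {c10, c11, c2, c4, c6, c7}.
Common ancestors: {c10, c11}.
Among these, c11 is not an ancestor of any other common ancestor — it is the merge base.

c11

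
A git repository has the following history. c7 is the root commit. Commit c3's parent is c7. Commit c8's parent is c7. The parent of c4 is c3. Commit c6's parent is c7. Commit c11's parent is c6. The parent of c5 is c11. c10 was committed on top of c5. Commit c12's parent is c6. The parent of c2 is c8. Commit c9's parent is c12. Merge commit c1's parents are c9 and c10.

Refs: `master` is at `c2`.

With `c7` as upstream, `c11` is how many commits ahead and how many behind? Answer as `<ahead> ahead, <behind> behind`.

Reachable from c11: {c11, c6, c7}.
Reachable from c7: {c7}.
Only in c11's history (ahead): {c11, c6} — 2.
Only in c7's history (behind): {} — 0.

2 ahead, 0 behind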